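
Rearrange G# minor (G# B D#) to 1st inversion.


Reasoning:
Root position: G# B D#
1st inversion: move root up an octave
Bass note: B
Notes (bottom to top) = B D# G#


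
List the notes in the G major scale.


Solution.
Major scale pattern: W-W-H-W-W-W-H (2-2-1-2-2-2-1 semitones)
Starting from G:
  G + 2 semitones → A
  A + 2 semitones → B
  B + 1 semitone → C
  C + 2 semitones → D
  D + 2 semitones → E
  E + 2 semitones → F#
  F# + 1 semitone → G
Scale = G A B C D E F#


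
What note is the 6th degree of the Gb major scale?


Let's work it out.
Major scale pattern: W-W-H-W-W-W-H (2-2-1-2-2-2-1 semitones)
Starting from Gb:
  Gb + 2 semitones → Ab
  Ab + 2 semitones → Bb
  Bb + 1 semitone → Cb
  Cb + 2 semitones → Db
  Db + 2 semitones → Eb
  Eb + 2 semitones → F
  F + 1 semitone → Gb
Scale: Gb Ab Bb Cb Db Eb F
Degree 6 = Eb


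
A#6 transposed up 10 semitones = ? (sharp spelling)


A#6: chromatic position 10 in octave 6 → absolute = 6×12 + 10 = 82
Transpose up 10: 82 + 10 = 92
92 = 7×12 + 8 → G# in octave 7
Result = G#7


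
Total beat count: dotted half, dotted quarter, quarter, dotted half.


Beat values:
  dotted half = 3 beats
  dotted quarter = 1.5 beats
  quarter = 1 beat
  dotted half = 3 beats
Sum = 3 + 1.5 + 1 + 3
= 8.5 beats


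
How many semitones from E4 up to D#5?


Solution.
Absolute semitone position = octave×12 + chromatic position
E4: 4×12 + 4 = 52
D#5: 5×12 + 3 = 63
Difference = 63 - 52 = 11
= 11 semitones


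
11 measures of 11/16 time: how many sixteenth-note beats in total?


Reasoning:
Time signature 11/16: the bottom number 16 means the sixteenth note gets one count
The top number 11 means 11 sixteenth-note beats per measure
Total = 11 × 11 measures
= 121 sixteenth-note beats


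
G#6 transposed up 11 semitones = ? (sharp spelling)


G#6: chromatic position 8 in octave 6 → absolute = 6×12 + 8 = 80
Transpose up 11: 80 + 11 = 91
91 = 7×12 + 7 → G in octave 7
Result = G7


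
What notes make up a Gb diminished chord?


Step by step:
Diminished triad = root + minor 3rd (3 semitones) + diminished 5th (6 semitones)
A triad on Gb stacks thirds, so the chord tones use letter names G-B-D
Root: Gb
Minor 3rd above Gb: Bbb
Diminished 5th above Gb: Dbb
Chord = Gb Bbb Dbb


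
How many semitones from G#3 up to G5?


Solution.
Absolute semitone position = octave×12 + chromatic position
G#3: 3×12 + 8 = 44
G5: 5×12 + 7 = 67
Difference = 67 - 44 = 23
= 23 semitones


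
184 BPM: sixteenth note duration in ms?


One quarter-note beat = 60000 / BPM = 60000 / 184 ms
Sixteenth note = 1/4 × quarter note
Duration = 1/4 × 60000 / 184 = 15000 / 184
= 81.5 ms


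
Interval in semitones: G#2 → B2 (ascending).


Absolute semitone position = octave×12 + chromatic position
G#2: 2×12 + 8 = 32
B2: 2×12 + 11 = 35
Difference = 35 - 32 = 3
= 3 semitones


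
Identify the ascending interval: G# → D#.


Reasoning:
Letter names: G → D spans 5 letter names → a 5th
Semitones: G# → D# = 7 half-steps
A 5th of 7 semitones is a perfect 5th
= perfect 5th


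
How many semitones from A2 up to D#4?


Reasoning:
Absolute semitone position = octave×12 + chromatic position
A2: 2×12 + 9 = 33
D#4: 4×12 + 3 = 51
Difference = 51 - 33 = 18
= 18 semitones


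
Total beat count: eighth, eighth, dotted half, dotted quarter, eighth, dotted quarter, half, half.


Working:
Beat values:
  eighth = 0.5 beats
  eighth = 0.5 beats
  dotted half = 3 beats
  dotted quarter = 1.5 beats
  eighth = 0.5 beats
  dotted quarter = 1.5 beats
  half = 2 beats
  half = 2 beats
Sum = 0.5 + 0.5 + 3 + 1.5 + 0.5 + 1.5 + 2 + 2
= 11.5 beats


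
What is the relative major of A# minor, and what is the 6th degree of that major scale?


Working:
The relative major shares the key signature and is a minor 3rd above the minor tonic
A minor 3rd above A# is C#
→ relative major of A# minor is C# major
C# major scale: C# D# E# F# G# A# B#
= C# major; 6th degree = A#


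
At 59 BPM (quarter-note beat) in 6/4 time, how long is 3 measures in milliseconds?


Solution.
Quarter-note beat duration = 60000 / 59 ms
Beats per measure (6/4) = 6
One measure = 6 × 60000 / 59 = 360000 / 59 ms
3 measures = 3 × 360000 / 59 = 1080000 / 59
= 18305.1 ms


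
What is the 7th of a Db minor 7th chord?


Working:
Minor 7th chord = root + minor 3rd + perfect 5th + minor 7th
Seventh chords stack in thirds, so the letter names are D-F-A-C
Root: Db
Minor 3rd above Db: Fb
Perfect 5th above Db: Ab
Minor 7th above Db: Cb
The 7th = Cb


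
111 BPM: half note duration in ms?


Step by step:
One quarter-note beat = 60000 / BPM = 60000 / 111 ms
Half note = 2 × quarter note
Duration = 2 × 60000 / 111 = 120000 / 111
= 1081.1 ms


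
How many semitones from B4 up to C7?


Absolute semitone position = octave×12 + chromatic position
B4: 4×12 + 11 = 59
C7: 7×12 + 0 = 84
Difference = 84 - 59 = 25
= 25 semitones


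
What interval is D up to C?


Working:
Letter names: D → C spans 7 letter names → a 7th
Semitones: D → C = 10 half-steps
A 7th of 10 semitones is a minor 7th
= minor 7th


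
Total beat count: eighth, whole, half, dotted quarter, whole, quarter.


Working:
Beat values:
  eighth = 0.5 beats
  whole = 4 beats
  half = 2 beats
  dotted quarter = 1.5 beats
  whole = 4 beats
  quarter = 1 beat
Sum = 0.5 + 4 + 2 + 1.5 + 4 + 1
= 13 beats


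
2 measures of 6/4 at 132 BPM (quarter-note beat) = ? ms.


Working:
Quarter-note beat duration = 60000 / 132 ms
Beats per measure (6/4) = 6
One measure = 6 × 60000 / 132 = 360000 / 132 ms
2 measures = 2 × 360000 / 132 = 720000 / 132
= 5454.5 ms


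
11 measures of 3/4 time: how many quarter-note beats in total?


Reasoning:
Time signature 3/4: the bottom number 4 means the quarter note gets one count
The top number 3 means 3 quarter-note beats per measure
Total = 3 × 11 measures
= 33 quarter-note beats


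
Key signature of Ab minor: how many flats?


Flat minor keys: A(0), D(1), G(2), C(3), F(4), Bb(5), Eb(6), Ab(7)
Ab minor has 7 flats
Order of flats: Bb Eb Ab Db Gb Cb Fb → first 7: Bb, Eb, Ab, Db, Gb, Cb, Fb
= 7 flats


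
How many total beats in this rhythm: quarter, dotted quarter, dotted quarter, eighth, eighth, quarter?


Let's work it out.
Beat values:
  quarter = 1 beat
  dotted quarter = 1.5 beats
  dotted quarter = 1.5 beats
  eighth = 0.5 beats
  eighth = 0.5 beats
  quarter = 1 beat
Sum = 1 + 1.5 + 1.5 + 0.5 + 0.5 + 1
= 6 beats


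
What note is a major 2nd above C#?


A 2nd spans 2 letter names, so from C we land on D
A major 2nd = 2 semitones above C#
Spell D at that pitch: D#
= D#


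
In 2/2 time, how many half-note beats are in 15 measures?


Step by step:
Time signature 2/2: the bottom number 2 means the half note gets one count
The top number 2 means 2 half-note beats per measure
Total = 2 × 15 measures
= 30 half-note beats


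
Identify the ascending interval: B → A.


Working:
Letter names: B → A spans 7 letter names → a 7th
Semitones: B → A = 10 half-steps
A 7th of 10 semitones is a minor 7th
= minor 7th


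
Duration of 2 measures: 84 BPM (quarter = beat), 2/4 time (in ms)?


Quarter-note beat duration = 60000 / 84 ms
Beats per measure (2/4) = 2
One measure = 2 × 60000 / 84 = 120000 / 84 ms
2 measures = 2 × 120000 / 84 = 240000 / 84
= 2857.1 ms


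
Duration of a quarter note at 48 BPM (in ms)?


Step by step:
One quarter-note beat = 60000 / BPM = 60000 / 48 ms
Duration = 60000 / 48
= 1250.0 ms


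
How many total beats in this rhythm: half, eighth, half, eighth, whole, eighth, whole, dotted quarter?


Solution.
Beat values:
  half = 2 beats
  eighth = 0.5 beats
  half = 2 beats
  eighth = 0.5 beats
  whole = 4 beats
  eighth = 0.5 beats
  whole = 4 beats
  dotted quarter = 1.5 beats
Sum = 2 + 0.5 + 2 + 0.5 + 4 + 0.5 + 4 + 1.5
= 15 beats


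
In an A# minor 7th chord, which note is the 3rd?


Minor 7th chord = root + minor 3rd + perfect 5th + minor 7th
Seventh chords stack in thirds, so the letter names are A-C-E-G
Root: A#
Minor 3rd above A#: C#
Perfect 5th above A#: E#
Minor 7th above A#: G#
The 3rd = C#


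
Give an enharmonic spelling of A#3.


Reasoning:
Enharmonic notes sound the same pitch but are spelled with different letter names
A# and Bb name the same pitch class
= Bb3


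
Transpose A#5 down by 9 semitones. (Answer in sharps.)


Solution.
A#5: chromatic position 10 in octave 5 → absolute = 5×12 + 10 = 70
Transpose down 9: 70 - 9 = 61
61 = 5×12 + 1 → C# in octave 5
Result = C#5


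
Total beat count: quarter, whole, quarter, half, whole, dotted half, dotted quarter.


Solution.
Beat values:
  quarter = 1 beat
  whole = 4 beats
  quarter = 1 beat
  half = 2 beats
  whole = 4 beats
  dotted half = 3 beats
  dotted quarter = 1.5 beats
Sum = 1 + 4 + 1 + 2 + 4 + 3 + 1.5
= 16.5 beats


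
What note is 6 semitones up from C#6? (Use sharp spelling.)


Reasoning:
C#6: chromatic position 1 in octave 6 → absolute = 6×12 + 1 = 73
Transpose up 6: 73 + 6 = 79
79 = 6×12 + 7 → G in octave 6
Result = G6


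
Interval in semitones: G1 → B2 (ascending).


Absolute semitone position = octave×12 + chromatic position
G1: 1×12 + 7 = 19
B2: 2×12 + 11 = 35
Difference = 35 - 19 = 16
= 16 semitones


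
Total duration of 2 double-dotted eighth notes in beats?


Solution.
Base eighth note = 1/2 beats
Dot 1 adds half the previous value: +1/4
Dot 2 adds half the previous value: +1/8
One double-dotted eighth = 1/2 + 1/4 + 1/8 = 7/8
2 of them = 2 × 7/8 = 7/4
= 7/4 beats


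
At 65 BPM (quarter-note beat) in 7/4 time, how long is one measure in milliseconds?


Working:
Quarter-note beat duration = 60000 / 65 ms
Beats per measure (7/4) = 7
One measure = 7 × 60000 / 65 = 420000 / 65 ms
= 6461.5 ms


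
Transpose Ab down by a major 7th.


Working:
major 7th: 7 letter names, 11 semitones
Letter: A - 6 → B
Pitch: Ab - 11 semitones, spelled as a B → Bbb
= Bbb


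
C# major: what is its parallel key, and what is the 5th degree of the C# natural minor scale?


Parallel keys share the same tonic but differ in mode
C# major → parallel is C# minor
C# natural minor scale: C# D# E F# G# A B
= C# minor; 5th degree = G#


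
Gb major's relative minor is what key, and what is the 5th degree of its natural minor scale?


Working:
The relative minor shares the major's key signature and starts on its 6th degree
6th degree = a major 6th above the tonic; a major 6th above Gb is Eb
→ relative minor of Gb major is Eb minor
Eb natural minor scale: Eb F Gb Ab Bb Cb Db
= Eb minor; 5th degree = Bb


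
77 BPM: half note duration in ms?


Solution.
One quarter-note beat = 60000 / BPM = 60000 / 77 ms
Half note = 2 × quarter note
Duration = 2 × 60000 / 77 = 120000 / 77
= 1558.4 ms


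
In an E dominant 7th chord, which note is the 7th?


Dominant 7th chord = root + major 3rd + perfect 5th + minor 7th
Seventh chords stack in thirds, so the letter names are E-G-B-D
Root: E
Major 3rd above E: G#
Perfect 5th above E: B
Minor 7th above E: D
The 7th = D


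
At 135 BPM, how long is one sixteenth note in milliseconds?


Step by step:
One quarter-note beat = 60000 / BPM = 60000 / 135 ms
Sixteenth note = 1/4 × quarter note
Duration = 1/4 × 60000 / 135 = 15000 / 135
= 111.1 ms


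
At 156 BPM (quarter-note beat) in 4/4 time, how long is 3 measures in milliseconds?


Let's work it out.
Quarter-note beat duration = 60000 / 156 ms
Beats per measure (4/4) = 4
One measure = 4 × 60000 / 156 = 240000 / 156 ms
3 measures = 3 × 240000 / 156 = 720000 / 156
= 4615.4 ms


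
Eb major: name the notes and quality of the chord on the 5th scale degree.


Eb major scale: Eb F G Ab Bb C D
Diatonic triad on degree 5 stacks scale notes 5, 7, 2: Bb D F
Bb→D = 4 semitones; Bb→F = 7 semitones → major triad
= Bb D F (major)


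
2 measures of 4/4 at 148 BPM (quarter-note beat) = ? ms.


Solution.
Quarter-note beat duration = 60000 / 148 ms
Beats per measure (4/4) = 4
One measure = 4 × 60000 / 148 = 240000 / 148 ms
2 measures = 2 × 240000 / 148 = 480000 / 148
= 3243.2 ms


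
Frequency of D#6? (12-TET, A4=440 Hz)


Solution.
f = 440 × 2^(n/12) where n = semitones from A4
D#6: 18 semitones from A4
f = 440 × 2^(18/12)
f = 1244.51 Hz


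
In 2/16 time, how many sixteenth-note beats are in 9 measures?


Reasoning:
Time signature 2/16: the bottom number 16 means the sixteenth note gets one count
The top number 2 means 2 sixteenth-note beats per measure
Total = 2 × 9 measures
= 18 sixteenth-note beats


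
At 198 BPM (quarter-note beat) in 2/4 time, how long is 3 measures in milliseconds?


Step by step:
Quarter-note beat duration = 60000 / 198 ms
Beats per measure (2/4) = 2
One measure = 2 × 60000 / 198 = 120000 / 198 ms
3 measures = 3 × 120000 / 198 = 360000 / 198
= 1818.2 ms


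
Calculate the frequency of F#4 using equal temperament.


Solution.
f = 440 × 2^(n/12) where n = semitones from A4
F#4: -3 semitones from A4
f = 440 × 2^(-3/12)
f = 369.99 Hz


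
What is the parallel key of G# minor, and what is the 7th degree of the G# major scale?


Parallel keys share the same tonic but differ in mode
G# minor → parallel is G# major
G# major scale: G# A# B# C# D# E# F##
= G# major; 7th degree = F##


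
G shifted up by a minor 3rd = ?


Working:
minor 3rd: 3 letter names, 3 semitones
Letter: G + 2 → B
Pitch: G + 3 semitones, spelled as a B → Bb
= Bb


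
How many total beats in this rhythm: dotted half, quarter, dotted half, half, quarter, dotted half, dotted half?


Beat values:
  dotted half = 3 beats
  quarter = 1 beat
  dotted half = 3 beats
  half = 2 beats
  quarter = 1 beat
  dotted half = 3 beats
  dotted half = 3 beats
Sum = 3 + 1 + 3 + 2 + 1 + 3 + 3
= 16 beats


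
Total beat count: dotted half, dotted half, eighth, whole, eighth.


Let's work it out.
Beat values:
  dotted half = 3 beats
  dotted half = 3 beats
  eighth = 0.5 beats
  whole = 4 beats
  eighth = 0.5 beats
Sum = 3 + 3 + 0.5 + 4 + 0.5
= 11 beats


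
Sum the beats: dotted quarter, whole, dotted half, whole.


Working:
Beat values:
  dotted quarter = 1.5 beats
  whole = 4 beats
  dotted half = 3 beats
  whole = 4 beats
Sum = 1.5 + 4 + 3 + 4
= 12.5 beats


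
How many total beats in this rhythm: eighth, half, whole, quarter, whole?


Step by step:
Beat values:
  eighth = 0.5 beats
  half = 2 beats
  whole = 4 beats
  quarter = 1 beat
  whole = 4 beats
Sum = 0.5 + 2 + 4 + 1 + 4
= 11.5 beats


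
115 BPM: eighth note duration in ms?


One quarter-note beat = 60000 / BPM = 60000 / 115 ms
Eighth note = 1/2 × quarter note
Duration = 1/2 × 60000 / 115 = 30000 / 115
= 260.9 ms


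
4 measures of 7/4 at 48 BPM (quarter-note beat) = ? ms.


Let's work it out.
Quarter-note beat duration = 60000 / 48 ms
Beats per measure (7/4) = 7
One measure = 7 × 60000 / 48 = 420000 / 48 ms
4 measures = 4 × 420000 / 48 = 1680000 / 48
= 35000.0 ms


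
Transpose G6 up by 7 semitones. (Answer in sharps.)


Let's work it out.
G6: chromatic position 7 in octave 6 → absolute = 6×12 + 7 = 79
Transpose up 7: 79 + 7 = 86
86 = 7×12 + 2 → D in octave 7
Result = D7


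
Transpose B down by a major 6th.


Working:
major 6th: 6 letter names, 9 semitones
Letter: B - 5 → D
Pitch: B - 9 semitones, spelled as a D → D
= D


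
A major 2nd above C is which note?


Working:
A 2nd spans 2 letter names, so from C we land on D
A major 2nd = 2 semitones above C
Spell D at that pitch: D
= D


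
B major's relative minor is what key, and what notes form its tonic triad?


Working:
The relative minor shares the major's key signature and starts on its 6th degree
6th degree = a major 6th above the tonic; a major 6th above B is G#
→ relative minor of B major is G# minor
Tonic triad of G# minor = root + minor 3rd + perfect 5th = G# B D#
= G# minor; triad = G# B D#


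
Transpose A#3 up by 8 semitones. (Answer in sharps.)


Step by step:
A#3: chromatic position 10 in octave 3 → absolute = 3×12 + 10 = 46
Transpose up 8: 46 + 8 = 54
54 = 4×12 + 6 → F# in octave 4
Result = F#4


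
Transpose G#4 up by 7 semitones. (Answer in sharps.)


G#4: chromatic position 8 in octave 4 → absolute = 4×12 + 8 = 56
Transpose up 7: 56 + 7 = 63
63 = 5×12 + 3 → D# in octave 5
Result = D#5


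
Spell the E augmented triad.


Augmented triad = root + major 3rd (4 semitones) + augmented 5th (8 semitones)
A triad on E stacks thirds, so the chord tones use letter names E-G-B
Root: E
Major 3rd above E: G#
Augmented 5th above E: B#
Chord = E G# B#


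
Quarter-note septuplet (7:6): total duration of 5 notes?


Septuplet: 7 notes occupy the space of 6 quarter notes
Space = 6 × 1 = 6 beats
Each septuplet note = 6 / 7 = 6/7 beats
5 notes = 5 × 6/7 = 30/7
= 30/7 beats


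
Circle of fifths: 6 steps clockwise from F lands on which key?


Working:
Each clockwise step on the circle of fifths moves up a perfect 5th
From F: F → C → G → D → A → E → B
= B


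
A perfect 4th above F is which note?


Step by step:
A 4th spans 4 letter names, so from F we land on B
A perfect 4th = 5 semitones above F
Spell B at that pitch: Bb
= Bb


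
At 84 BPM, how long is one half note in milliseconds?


One quarter-note beat = 60000 / BPM = 60000 / 84 ms
Half note = 2 × quarter note
Duration = 2 × 60000 / 84 = 120000 / 84
= 1428.6 ms


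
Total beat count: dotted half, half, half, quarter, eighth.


Reasoning:
Beat values:
  dotted half = 3 beats
  half = 2 beats
  half = 2 beats
  quarter = 1 beat
  eighth = 0.5 beats
Sum = 3 + 2 + 2 + 1 + 0.5
= 8.5 beats


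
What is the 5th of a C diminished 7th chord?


Diminished 7th chord = root + minor 3rd + diminished 5th + diminished 7th
Seventh chords stack in thirds, so the letter names are C-E-G-B
Root: C
Minor 3rd above C: Eb
Diminished 5th above C: Gb
Diminished 7th above C: Bbb
The 5th = Gb


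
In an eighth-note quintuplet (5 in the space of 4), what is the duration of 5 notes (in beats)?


Let's work it out.
Quintuplet: 5 notes occupy the space of 4 eighth notes
Space = 4 × 1/2 = 2 beats
Each quintuplet note = 2 / 5 = 2/5 beats
5 notes = 5 × 2/5 = 2
= 2 beats


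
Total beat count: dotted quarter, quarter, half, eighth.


Beat values:
  dotted quarter = 1.5 beats
  quarter = 1 beat
  half = 2 beats
  eighth = 0.5 beats
Sum = 1.5 + 1 + 2 + 0.5
= 5 beats


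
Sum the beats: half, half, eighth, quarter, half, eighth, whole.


Beat values:
  half = 2 beats
  half = 2 beats
  eighth = 0.5 beats
  quarter = 1 beat
  half = 2 beats
  eighth = 0.5 beats
  whole = 4 beats
Sum = 2 + 2 + 0.5 + 1 + 2 + 0.5 + 4
= 12 beats


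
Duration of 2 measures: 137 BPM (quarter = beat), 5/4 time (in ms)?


Reasoning:
Quarter-note beat duration = 60000 / 137 ms
Beats per measure (5/4) = 5
One measure = 5 × 60000 / 137 = 300000 / 137 ms
2 measures = 2 × 300000 / 137 = 600000 / 137
= 4379.6 ms


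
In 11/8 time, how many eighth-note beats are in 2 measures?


Reasoning:
Time signature 11/8: the bottom number 8 means the eighth note gets one count
The top number 11 means 11 eighth-note beats per measure
Total = 11 × 2 measures
= 22 eighth-note beats


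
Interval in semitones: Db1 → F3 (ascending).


Absolute semitone position = octave×12 + chromatic position
Db1: 1×12 + 1 = 13
F3: 3×12 + 5 = 41
Difference = 41 - 13 = 28
= 28 semitones


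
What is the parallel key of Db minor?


Solution.
Parallel keys share the same tonic but differ in mode
Db minor → parallel is Db major
= Db major


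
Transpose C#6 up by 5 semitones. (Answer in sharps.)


C#6: chromatic position 1 in octave 6 → absolute = 6×12 + 1 = 73
Transpose up 5: 73 + 5 = 78
78 = 6×12 + 6 → F# in octave 6
Result = F#6


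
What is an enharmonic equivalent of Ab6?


Let's work it out.
Enharmonic notes sound the same pitch but are spelled with different letter names
Ab and G# name the same pitch class
= G#6


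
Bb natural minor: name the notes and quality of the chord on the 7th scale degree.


Solution.
Bb natural minor scale: Bb C Db Eb F Gb Ab
Diatonic triad on degree 7 stacks scale notes 7, 2, 4: Ab C Eb
Ab→C = 4 semitones; Ab→Eb = 7 semitones → major triad
= Ab C Eb (major)


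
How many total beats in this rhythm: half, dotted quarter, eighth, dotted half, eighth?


Beat values:
  half = 2 beats
  dotted quarter = 1.5 beats
  eighth = 0.5 beats
  dotted half = 3 beats
  eighth = 0.5 beats
Sum = 2 + 1.5 + 0.5 + 3 + 0.5
= 7.5 beats


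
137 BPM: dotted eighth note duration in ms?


Reasoning:
One quarter-note beat = 60000 / BPM = 60000 / 137 ms
Dotted eighth note = 3/4 × quarter note
Duration = 3/4 × 60000 / 137 = 45000 / 137
= 328.5 ms


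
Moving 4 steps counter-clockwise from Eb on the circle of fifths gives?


Solution.
Each counter-clockwise step moves down a perfect 5th (= up a perfect 4th)
From Eb: Eb → Ab → Db → F#/Gb → B
= B


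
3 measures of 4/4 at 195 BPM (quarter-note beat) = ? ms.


Let's work it out.
Quarter-note beat duration = 60000 / 195 ms
Beats per measure (4/4) = 4
One measure = 4 × 60000 / 195 = 240000 / 195 ms
3 measures = 3 × 240000 / 195 = 720000 / 195
= 3692.3 ms


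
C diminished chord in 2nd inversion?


Step by step:
Root position: C Eb Gb
2nd inversion: move root and 3rd up an octave
Bass note: Gb
Notes (bottom to top) = Gb C Eb


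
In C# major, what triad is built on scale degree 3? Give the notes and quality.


Let's work it out.
C# major scale: C# D# E# F# G# A# B#
Diatonic triad on degree 3 stacks scale notes 3, 5, 7: E# G# B#
E#→G# = 3 semitones; E#→B# = 7 semitones → minor triad
= E# G# B# (minor)


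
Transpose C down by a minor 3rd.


Reasoning:
minor 3rd: 3 letter names, 3 semitones
Letter: C - 2 → A
Pitch: C - 3 semitones, spelled as an A → A
= A


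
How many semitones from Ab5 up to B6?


Solution.
Absolute semitone position = octave×12 + chromatic position
Ab5: 5×12 + 8 = 68
B6: 6×12 + 11 = 83
Difference = 83 - 68 = 15
= 15 semitones


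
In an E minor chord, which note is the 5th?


Solution.
Minor triad = root + minor 3rd (3 semitones) + perfect 5th (7 semitones)
A triad on E stacks thirds, so the chord tones use letter names E-G-B
Root: E
Minor 3rd above E: G
Perfect 5th above E: B
The 5th = B


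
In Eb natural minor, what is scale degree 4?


Solution.
Natural minor scale pattern: W-H-W-W-H-W-W (2-1-2-2-1-2-2 semitones)
Starting from Eb:
  Eb + 2 semitones → F
  F + 1 semitone → Gb
  Gb + 2 semitones → Ab
  Ab + 2 semitones → Bb
  Bb + 1 semitone → Cb
  Cb + 2 semitones → Db
  Db + 2 semitones → Eb
Scale: Eb F Gb Ab Bb Cb Db
Degree 4 = Ab


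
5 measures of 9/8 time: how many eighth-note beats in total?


Let's work it out.
Time signature 9/8: the bottom number 8 means the eighth note gets one count
The top number 9 means 9 eighth-note beats per measure
Total = 9 × 5 measures
= 45 eighth-note beats


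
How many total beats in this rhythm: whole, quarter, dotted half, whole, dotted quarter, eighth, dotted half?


Beat values:
  whole = 4 beats
  quarter = 1 beat
  dotted half = 3 beats
  whole = 4 beats
  dotted quarter = 1.5 beats
  eighth = 0.5 beats
  dotted half = 3 beats
Sum = 4 + 1 + 3 + 4 + 1.5 + 0.5 + 3
= 17 beats


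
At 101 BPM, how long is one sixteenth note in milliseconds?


Let's work it out.
One quarter-note beat = 60000 / BPM = 60000 / 101 ms
Sixteenth note = 1/4 × quarter note
Duration = 1/4 × 60000 / 101 = 15000 / 101
= 148.5 ms


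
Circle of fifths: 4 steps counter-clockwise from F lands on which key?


Each counter-clockwise step moves down a perfect 5th (= up a perfect 4th)
From F: F → Bb → Eb → Ab → Db
= Db


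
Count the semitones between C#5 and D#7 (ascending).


Working:
Absolute semitone position = octave×12 + chromatic position
C#5: 5×12 + 1 = 61
D#7: 7×12 + 3 = 87
Difference = 87 - 61 = 26
= 26 semitones


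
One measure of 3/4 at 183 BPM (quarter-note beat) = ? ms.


Step by step:
Quarter-note beat duration = 60000 / 183 ms
Beats per measure (3/4) = 3
One measure = 3 × 60000 / 183 = 180000 / 183 ms
= 983.6 ms


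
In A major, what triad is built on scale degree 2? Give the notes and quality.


A major scale: A B C# D E F# G#
Diatonic triad on degree 2 stacks scale notes 2, 4, 6: B D F#
B→D = 3 semitones; B→F# = 7 semitones → minor triad
= B D F# (minor)


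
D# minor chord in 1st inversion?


Reasoning:
Root position: D# F# A#
1st inversion: move root up an octave
Bass note: F#
Notes (bottom to top) = F# A# D#


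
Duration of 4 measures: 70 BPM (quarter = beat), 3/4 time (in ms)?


Working:
Quarter-note beat duration = 60000 / 70 ms
Beats per measure (3/4) = 3
One measure = 3 × 60000 / 70 = 180000 / 70 ms
4 measures = 4 × 180000 / 70 = 720000 / 70
= 10285.7 ms


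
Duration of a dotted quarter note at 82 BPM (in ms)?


Step by step:
One quarter-note beat = 60000 / BPM = 60000 / 82 ms
Dotted quarter note = 3/2 × quarter note
Duration = 3/2 × 60000 / 82 = 90000 / 82
= 1097.6 ms


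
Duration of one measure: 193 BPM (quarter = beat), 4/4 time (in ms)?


Working:
Quarter-note beat duration = 60000 / 193 ms
Beats per measure (4/4) = 4
One measure = 4 × 60000 / 193 = 240000 / 193 ms
= 1243.5 ms


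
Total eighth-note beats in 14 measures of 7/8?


Solution.
Time signature 7/8: the bottom number 8 means the eighth note gets one count
The top number 7 means 7 eighth-note beats per measure
Total = 7 × 14 measures
= 98 eighth-note beats


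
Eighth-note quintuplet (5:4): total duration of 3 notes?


Step by step:
Quintuplet: 5 notes occupy the space of 4 eighth notes
Space = 4 × 1/2 = 2 beats
Each quintuplet note = 2 / 5 = 2/5 beats
3 notes = 3 × 2/5 = 6/5
= 6/5 beats


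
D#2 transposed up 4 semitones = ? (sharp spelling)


D#2: chromatic position 3 in octave 2 → absolute = 2×12 + 3 = 27
Transpose up 4: 27 + 4 = 31
31 = 2×12 + 7 → G in octave 2
Result = G2


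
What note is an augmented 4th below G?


Let's work it out.
A 4th spans 4 letter names, so from G we land on D
An augmented 4th = 6 semitones below G
Spell D at that pitch: Db
= Db


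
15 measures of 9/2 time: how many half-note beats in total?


Working:
Time signature 9/2: the bottom number 2 means the half note gets one count
The top number 9 means 9 half-note beats per measure
Total = 9 × 15 measures
= 135 half-note beats


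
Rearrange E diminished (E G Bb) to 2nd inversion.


Root position: E G Bb
2nd inversion: move root and 3rd up an octave
Bass note: Bb
Notes (bottom to top) = Bb E G


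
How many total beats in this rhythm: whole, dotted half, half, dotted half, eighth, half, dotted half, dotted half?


Solution.
Beat values:
  whole = 4 beats
  dotted half = 3 beats
  half = 2 beats
  dotted half = 3 beats
  eighth = 0.5 beats
  half = 2 beats
  dotted half = 3 beats
  dotted half = 3 beats
Sum = 4 + 3 + 2 + 3 + 0.5 + 2 + 3 + 3
= 20.5 beats


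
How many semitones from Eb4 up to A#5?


Absolute semitone position = octave×12 + chromatic position
Eb4: 4×12 + 3 = 51
A#5: 5×12 + 10 = 70
Difference = 70 - 51 = 19
= 19 semitones


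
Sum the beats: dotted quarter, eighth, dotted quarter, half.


Reasoning:
Beat values:
  dotted quarter = 1.5 beats
  eighth = 0.5 beats
  dotted quarter = 1.5 beats
  half = 2 beats
Sum = 1.5 + 0.5 + 1.5 + 2
= 5.5 beats


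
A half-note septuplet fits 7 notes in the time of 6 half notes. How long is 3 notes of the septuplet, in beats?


Septuplet: 7 notes occupy the space of 6 half notes
Space = 6 × 2 = 12 beats
Each septuplet note = 12 / 7 = 12/7 beats
3 notes = 3 × 12/7 = 36/7
= 36/7 beats


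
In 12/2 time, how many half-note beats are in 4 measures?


Time signature 12/2: the bottom number 2 means the half note gets one count
The top number 12 means 12 half-note beats per measure
Total = 12 × 4 measures
= 48 half-note beats


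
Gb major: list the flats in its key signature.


Flat major keys: C(0), F(1), Bb(2), Eb(3), Ab(4), Db(5), Gb(6), Cb(7)
Gb major has 6 flats
Order of flats: Bb Eb Ab Db Gb Cb Fb → first 6: Bb, Eb, Ab, Db, Gb, Cb
= Bb, Eb, Ab, Db, Gb, Cb


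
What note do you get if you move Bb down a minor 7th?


Let's work it out.
minor 7th: 7 letter names, 10 semitones
Letter: B - 6 → C
Pitch: Bb - 10 semitones, spelled as a C → C
= C


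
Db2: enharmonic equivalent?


Enharmonic notes sound the same pitch but are spelled with different letter names
Db and C# name the same pitch class
= C#2


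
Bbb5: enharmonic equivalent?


Let's work it out.
Enharmonic notes sound the same pitch but are spelled with different letter names
Bbb and A name the same pitch class
= A5


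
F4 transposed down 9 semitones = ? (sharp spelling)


Reasoning:
F4: chromatic position 5 in octave 4 → absolute = 4×12 + 5 = 53
Transpose down 9: 53 - 9 = 44
44 = 3×12 + 8 → G# in octave 3
Result = G#3


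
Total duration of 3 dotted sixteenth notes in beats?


Base sixteenth note = 1/4 beats
Dot 1 adds half the previous value: +1/8
One dotted sixteenth = 1/4 + 1/8 = 3/8
3 of them = 3 × 3/8 = 9/8
= 9/8 beats


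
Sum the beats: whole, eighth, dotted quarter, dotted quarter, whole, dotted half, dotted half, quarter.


Solution.
Beat values:
  whole = 4 beats
  eighth = 0.5 beats
  dotted quarter = 1.5 beats
  dotted quarter = 1.5 beats
  whole = 4 beats
  dotted half = 3 beats
  dotted half = 3 beats
  quarter = 1 beat
Sum = 4 + 0.5 + 1.5 + 1.5 + 4 + 3 + 3 + 1
= 18.5 beats


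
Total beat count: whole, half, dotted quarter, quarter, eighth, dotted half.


Beat values:
  whole = 4 beats
  half = 2 beats
  dotted quarter = 1.5 beats
  quarter = 1 beat
  eighth = 0.5 beats
  dotted half = 3 beats
Sum = 4 + 2 + 1.5 + 1 + 0.5 + 3
= 12 beats


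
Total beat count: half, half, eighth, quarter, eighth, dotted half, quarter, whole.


Working:
Beat values:
  half = 2 beats
  half = 2 beats
  eighth = 0.5 beats
  quarter = 1 beat
  eighth = 0.5 beats
  dotted half = 3 beats
  quarter = 1 beat
  whole = 4 beats
Sum = 2 + 2 + 0.5 + 1 + 0.5 + 3 + 1 + 4
= 14 beats


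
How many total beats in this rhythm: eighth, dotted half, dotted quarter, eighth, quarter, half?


Reasoning:
Beat values:
  eighth = 0.5 beats
  dotted half = 3 beats
  dotted quarter = 1.5 beats
  eighth = 0.5 beats
  quarter = 1 beat
  half = 2 beats
Sum = 0.5 + 3 + 1.5 + 0.5 + 1 + 2
= 8.5 beats


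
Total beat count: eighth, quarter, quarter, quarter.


Solution.
Beat values:
  eighth = 0.5 beats
  quarter = 1 beat
  quarter = 1 beat
  quarter = 1 beat
Sum = 0.5 + 1 + 1 + 1
= 3.5 beats


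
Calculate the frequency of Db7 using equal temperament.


Reasoning:
f = 440 × 2^(n/12) where n = semitones from A4
Db7: 28 semitones from A4
f = 440 × 2^(28/12)
f = 2217.46 Hz


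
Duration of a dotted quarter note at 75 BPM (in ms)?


Step by step:
One quarter-note beat = 60000 / BPM = 60000 / 75 ms
Dotted quarter note = 3/2 × quarter note
Duration = 3/2 × 60000 / 75 = 90000 / 75
= 1200.0 ms


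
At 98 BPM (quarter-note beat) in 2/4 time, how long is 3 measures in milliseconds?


Quarter-note beat duration = 60000 / 98 ms
Beats per measure (2/4) = 2
One measure = 2 × 60000 / 98 = 120000 / 98 ms
3 measures = 3 × 120000 / 98 = 360000 / 98
= 3673.5 ms


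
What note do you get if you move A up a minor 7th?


Working:
minor 7th: 7 letter names, 10 semitones
Letter: A + 6 → G
Pitch: A + 10 semitones, spelled as a G → G
= G


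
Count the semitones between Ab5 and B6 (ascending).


Reasoning:
Absolute semitone position = octave×12 + chromatic position
Ab5: 5×12 + 8 = 68
B6: 6×12 + 11 = 83
Difference = 83 - 68 = 15
= 15 semitones


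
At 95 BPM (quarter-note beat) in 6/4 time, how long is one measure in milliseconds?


Reasoning:
Quarter-note beat duration = 60000 / 95 ms
Beats per measure (6/4) = 6
One measure = 6 × 60000 / 95 = 360000 / 95 ms
= 3789.5 ms


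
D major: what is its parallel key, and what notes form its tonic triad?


Working:
Parallel keys share the same tonic but differ in mode
D major → parallel is D minor
Tonic triad of D minor = D F A
= D minor; triad = D F A


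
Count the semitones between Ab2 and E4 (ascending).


Absolute semitone position = octave×12 + chromatic position
Ab2: 2×12 + 8 = 32
E4: 4×12 + 4 = 52
Difference = 52 - 32 = 20
= 20 semitones


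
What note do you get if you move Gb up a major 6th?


Reasoning:
major 6th: 6 letter names, 9 semitones
Letter: G + 5 → E
Pitch: Gb + 9 semitones, spelled as an E → Eb
= Eb


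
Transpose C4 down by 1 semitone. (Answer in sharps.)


Reasoning:
C4: chromatic position 0 in octave 4 → absolute = 4×12 + 0 = 48
Transpose down 1: 48 - 1 = 47
47 = 3×12 + 11 → B in octave 3
Result = B3


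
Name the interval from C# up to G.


Let's work it out.
Letter names: C → G spans 5 letter names → a 5th
Semitones: C# → G = 6 half-steps
A 5th of 6 semitones is a diminished 5th
= diminished 5th


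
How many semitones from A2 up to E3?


Let's work it out.
Absolute semitone position = octave×12 + chromatic position
A2: 2×12 + 9 = 33
E3: 3×12 + 4 = 40
Difference = 40 - 33 = 7
= 7 semitones


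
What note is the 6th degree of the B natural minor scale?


Reasoning:
Natural minor scale pattern: W-H-W-W-H-W-W (2-1-2-2-1-2-2 semitones)
Starting from B:
  B + 2 semitones → C#
  C# + 1 semitone → D
  D + 2 semitones → E
  E + 2 semitones → F#
  F# + 1 semitone → G
  G + 2 semitones → A
  A + 2 semitones → B
Scale: B C# D E F# G A
Degree 6 = G


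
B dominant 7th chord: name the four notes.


Reasoning:
Dominant 7th chord = root + major 3rd + perfect 5th + minor 7th
Seventh chords stack in thirds, so the letter names are B-D-F-A
Root: B
Major 3rd above B: D#
Perfect 5th above B: F#
Minor 7th above B: A
Chord = B D# F# A


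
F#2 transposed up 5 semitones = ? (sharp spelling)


Reasoning:
F#2: chromatic position 6 in octave 2 → absolute = 2×12 + 6 = 30
Transpose up 5: 30 + 5 = 35
35 = 2×12 + 11 → B in octave 2
Result = B2


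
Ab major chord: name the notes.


Major triad = root + major 3rd (4 semitones) + perfect 5th (7 semitones)
A triad on Ab stacks thirds, so the chord tones use letter names A-C-E
Root: Ab
Major 3rd above Ab: C
Perfect 5th above Ab: Eb
Chord = Ab C Eb


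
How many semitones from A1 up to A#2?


Solution.
Absolute semitone position = octave×12 + chromatic position
A1: 1×12 + 9 = 21
A#2: 2×12 + 10 = 34
Difference = 34 - 21 = 13
= 13 semitones


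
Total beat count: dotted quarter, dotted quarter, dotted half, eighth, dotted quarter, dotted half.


Beat values:
  dotted quarter = 1.5 beats
  dotted quarter = 1.5 beats
  dotted half = 3 beats
  eighth = 0.5 beats
  dotted quarter = 1.5 beats
  dotted half = 3 beats
Sum = 1.5 + 1.5 + 3 + 0.5 + 1.5 + 3
= 11 beats


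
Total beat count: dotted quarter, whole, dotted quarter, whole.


Beat values:
  dotted quarter = 1.5 beats
  whole = 4 beats
  dotted quarter = 1.5 beats
  whole = 4 beats
Sum = 1.5 + 4 + 1.5 + 4
= 11 beats


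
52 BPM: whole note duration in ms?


Working:
One quarter-note beat = 60000 / BPM = 60000 / 52 ms
Whole note = 4 × quarter note
Duration = 4 × 60000 / 52 = 240000 / 52
= 4615.4 ms


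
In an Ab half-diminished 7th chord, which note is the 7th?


Working:
Half-diminished 7th chord = root + minor 3rd + diminished 5th + minor 7th
Seventh chords stack in thirds, so the letter names are A-C-E-G
Root: Ab
Minor 3rd above Ab: Cb
Diminished 5th above Ab: Ebb
Minor 7th above Ab: Gb
The 7th = Gb


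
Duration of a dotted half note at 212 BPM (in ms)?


Solution.
One quarter-note beat = 60000 / BPM = 60000 / 212 ms
Dotted half note = 3 × quarter note
Duration = 3 × 60000 / 212 = 180000 / 212
= 849.1 ms


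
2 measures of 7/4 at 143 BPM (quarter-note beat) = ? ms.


Step by step:
Quarter-note beat duration = 60000 / 143 ms
Beats per measure (7/4) = 7
One measure = 7 × 60000 / 143 = 420000 / 143 ms
2 measures = 2 × 420000 / 143 = 840000 / 143
= 5874.1 ms


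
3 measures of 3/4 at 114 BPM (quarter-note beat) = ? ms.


Solution.
Quarter-note beat duration = 60000 / 114 ms
Beats per measure (3/4) = 3
One measure = 3 × 60000 / 114 = 180000 / 114 ms
3 measures = 3 × 180000 / 114 = 540000 / 114
= 4736.8 ms


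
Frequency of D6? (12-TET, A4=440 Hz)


f = 440 × 2^(n/12) where n = semitones from A4
D6: 17 semitones from A4
f = 440 × 2^(17/12)
f = 1174.66 Hz


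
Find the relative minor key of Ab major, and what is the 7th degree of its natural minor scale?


The relative minor shares the major's key signature and starts on its 6th degree
6th degree = a major 6th above the tonic; a major 6th above Ab is F
→ relative minor of Ab major is F minor
F natural minor scale: F G Ab Bb C Db Eb
= F minor; 7th degree = Eb


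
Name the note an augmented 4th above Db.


Reasoning:
A 4th spans 4 letter names, so from D we land on G
An augmented 4th = 6 semitones above Db
Spell G at that pitch: G
= G


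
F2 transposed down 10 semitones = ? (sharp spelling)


Working:
F2: chromatic position 5 in octave 2 → absolute = 2×12 + 5 = 29
Transpose down 10: 29 - 10 = 19
19 = 1×12 + 7 → G in octave 1
Result = G1


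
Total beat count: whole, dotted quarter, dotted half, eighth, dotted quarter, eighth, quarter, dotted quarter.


Reasoning:
Beat values:
  whole = 4 beats
  dotted quarter = 1.5 beats
  dotted half = 3 beats
  eighth = 0.5 beats
  dotted quarter = 1.5 beats
  eighth = 0.5 beats
  quarter = 1 beat
  dotted quarter = 1.5 beats
Sum = 4 + 1.5 + 3 + 0.5 + 1.5 + 0.5 + 1 + 1.5
= 13.5 beats


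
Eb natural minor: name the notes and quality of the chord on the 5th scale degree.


Eb natural minor scale: Eb F Gb Ab Bb Cb Db
Diatonic triad on degree 5 stacks scale notes 5, 7, 2: Bb Db F
Bb→Db = 3 semitones; Bb→F = 7 semitones → minor triad
= Bb Db F (minor)


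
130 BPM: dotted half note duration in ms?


One quarter-note beat = 60000 / BPM = 60000 / 130 ms
Dotted half note = 3 × quarter note
Duration = 3 × 60000 / 130 = 180000 / 130
= 1384.6 ms


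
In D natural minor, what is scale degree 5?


Reasoning:
Natural minor scale pattern: W-H-W-W-H-W-W (2-1-2-2-1-2-2 semitones)
Starting from D:
  D + 2 semitones → E
  E + 1 semitone → F
  F + 2 semitones → G
  G + 2 semitones → A
  A + 1 semitone → Bb
  Bb + 2 semitones → C
  C + 2 semitones → D
Scale: D E F G A Bb C
Degree 5 = A


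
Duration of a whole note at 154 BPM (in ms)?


Reasoning:
One quarter-note beat = 60000 / BPM = 60000 / 154 ms
Whole note = 4 × quarter note
Duration = 4 × 60000 / 154 = 240000 / 154
= 1558.4 ms


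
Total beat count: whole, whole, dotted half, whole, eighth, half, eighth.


Let's work it out.
Beat values:
  whole = 4 beats
  whole = 4 beats
  dotted half = 3 beats
  whole = 4 beats
  eighth = 0.5 beats
  half = 2 beats
  eighth = 0.5 beats
Sum = 4 + 4 + 3 + 4 + 0.5 + 2 + 0.5
= 18 beats


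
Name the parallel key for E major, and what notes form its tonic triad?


Solution.
Parallel keys share the same tonic but differ in mode
E major → parallel is E minor
Tonic triad of E minor = E G B
= E minor; triad = E G B


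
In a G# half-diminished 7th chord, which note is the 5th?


Reasoning:
Half-diminished 7th chord = root + minor 3rd + diminished 5th + minor 7th
Seventh chords stack in thirds, so the letter names are G-B-D-F
Root: G#
Minor 3rd above G#: B
Diminished 5th above G#: D
Minor 7th above G#: F#
The 5th = D


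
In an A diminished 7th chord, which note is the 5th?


Working:
Diminished 7th chord = root + minor 3rd + diminished 5th + diminished 7th
Seventh chords stack in thirds, so the letter names are A-C-E-G
Root: A
Minor 3rd above A: C
Diminished 5th above A: Eb
Diminished 7th above A: Gb
The 5th = Eb
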